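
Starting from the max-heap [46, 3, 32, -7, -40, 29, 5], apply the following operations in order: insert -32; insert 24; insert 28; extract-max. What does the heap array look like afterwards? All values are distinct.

insert -32:
  append -32 at index 7 → [46, 3, 32, -7, -40, 29, 5, -32] (no swap needed)
insert 24:
  append 24 at index 8 → [46, 3, 32, -7, -40, 29, 5, -32, 24]
  24 > parent -7 at index 3, swap → [46, 3, 32, 24, -40, 29, 5, -32, -7]
  24 > parent 3 at index 1, swap → [46, 24, 32, 3, -40, 29, 5, -32, -7]
insert 28:
  append 28 at index 9 → [46, 24, 32, 3, -40, 29, 5, -32, -7, 28]
  28 > parent -40 at index 4, swap → [46, 24, 32, 3, 28, 29, 5, -32, -7, -40]
  28 > parent 24 at index 1, swap → [46, 28, 32, 3, 24, 29, 5, -32, -7, -40]
extract-max → returns 46:
  remove root 46; move last element -40 to root → [-40, 28, 32, 3, 24, 29, 5, -32, -7]
  -40 vs larger child 32 at index 2, swap → [32, 28, -40, 3, 24, 29, 5, -32, -7]
  -40 vs larger child 29 at index 5, swap → [32, 28, 29, 3, 24, -40, 5, -32, -7]

[32, 28, 29, 3, 24, -40, 5, -32, -7]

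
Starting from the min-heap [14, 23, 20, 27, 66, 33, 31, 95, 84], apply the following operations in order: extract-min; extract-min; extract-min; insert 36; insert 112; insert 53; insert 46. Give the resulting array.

[27, 46, 31, 66, 53, 33, 36, 112, 95, 84]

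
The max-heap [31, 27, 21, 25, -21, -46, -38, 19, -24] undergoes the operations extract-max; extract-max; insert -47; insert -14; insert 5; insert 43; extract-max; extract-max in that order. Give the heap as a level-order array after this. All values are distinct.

[21, 19, -21, -14, 5, -46, -38, -47, -24]

extract-max → returns 31:
  remove root 31; move last element -24 to root → [-24, 27, 21, 25, -21, -46, -38, 19]
  -24 vs larger child 27 at index 1, swap → [27, -24, 21, 25, -21, -46, -38, 19]
  -24 vs larger child 25 at index 3, swap → [27, 25, 21, -24, -21, -46, -38, 19]
  -24 vs only child 19 at index 7, swap → [27, 25, 21, 19, -21, -46, -38, -24]
extract-max → returns 27:
  remove root 27; move last element -24 to root → [-24, 25, 21, 19, -21, -46, -38]
  -24 vs larger child 25 at index 1, swap → [25, -24, 21, 19, -21, -46, -38]
  -24 vs larger child 19 at index 3, swap → [25, 19, 21, -24, -21, -46, -38]
insert -47:
  append -47 at index 7 → [25, 19, 21, -24, -21, -46, -38, -47] (no swap needed)
insert -14:
  append -14 at index 8 → [25, 19, 21, -24, -21, -46, -38, -47, -14]
  -14 > parent -24 at index 3, swap → [25, 19, 21, -14, -21, -46, -38, -47, -24]
insert 5:
  append 5 at index 9 → [25, 19, 21, -14, -21, -46, -38, -47, -24, 5]
  5 > parent -21 at index 4, swap → [25, 19, 21, -14, 5, -46, -38, -47, -24, -21]
insert 43:
  append 43 at index 10 → [25, 19, 21, -14, 5, -46, -38, -47, -24, -21, 43]
  43 > parent 5 at index 4, swap → [25, 19, 21, -14, 43, -46, -38, -47, -24, -21, 5]
  43 > parent 19 at index 1, swap → [25, 43, 21, -14, 19, -46, -38, -47, -24, -21, 5]
  43 > parent 25 at index 0, swap → [43, 25, 21, -14, 19, -46, -38, -47, -24, -21, 5]
extract-max → returns 43:
  remove root 43; move last element 5 to root → [5, 25, 21, -14, 19, -46, -38, -47, -24, -21]
  5 vs larger child 25 at index 1, swap → [25, 5, 21, -14, 19, -46, -38, -47, -24, -21]
  5 vs larger child 19 at index 4, swap → [25, 19, 21, -14, 5, -46, -38, -47, -24, -21]
extract-max → returns 25:
  remove root 25; move last element -21 to root → [-21, 19, 21, -14, 5, -46, -38, -47, -24]
  -21 vs larger child 21 at index 2, swap → [21, 19, -21, -14, 5, -46, -38, -47, -24]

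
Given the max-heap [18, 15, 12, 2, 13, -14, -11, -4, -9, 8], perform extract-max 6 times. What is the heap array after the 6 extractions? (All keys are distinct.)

[-4, -9, -14, -11]

extract-max #1 returns 18:
  remove root 18; move last element 8 to root → [8, 15, 12, 2, 13, -14, -11, -4, -9]
  8 vs larger child 15 at index 1, swap → [15, 8, 12, 2, 13, -14, -11, -4, -9]
  8 vs larger child 13 at index 4, swap → [15, 13, 12, 2, 8, -14, -11, -4, -9]
extract-max #2 returns 15:
  remove root 15; move last element -9 to root → [-9, 13, 12, 2, 8, -14, -11, -4]
  -9 vs larger child 13 at index 1, swap → [13, -9, 12, 2, 8, -14, -11, -4]
  -9 vs larger child 8 at index 4, swap → [13, 8, 12, 2, -9, -14, -11, -4]
extract-max #3 returns 13:
  remove root 13; move last element -4 to root → [-4, 8, 12, 2, -9, -14, -11]
  -4 vs larger child 12 at index 2, swap → [12, 8, -4, 2, -9, -14, -11]
extract-max #4 returns 12:
  remove root 12; move last element -11 to root → [-11, 8, -4, 2, -9, -14]
  -11 vs larger child 8 at index 1, swap → [8, -11, -4, 2, -9, -14]
  -11 vs larger child 2 at index 3, swap → [8, 2, -4, -11, -9, -14]
extract-max #5 returns 8:
  remove root 8; move last element -14 to root → [-14, 2, -4, -11, -9]
  -14 vs larger child 2 at index 1, swap → [2, -14, -4, -11, -9]
  -14 vs larger child -9 at index 4, swap → [2, -9, -4, -11, -14]
extract-max #6 returns 2:
  remove root 2; move last element -14 to root → [-14, -9, -4, -11]
  -14 vs larger child -4 at index 2, swap → [-4, -9, -14, -11]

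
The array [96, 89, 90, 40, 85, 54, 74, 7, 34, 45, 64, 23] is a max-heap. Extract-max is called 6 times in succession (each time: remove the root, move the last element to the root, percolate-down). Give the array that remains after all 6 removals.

extract-max #1 returns 96:
  remove root 96; move last element 23 to root → [23, 89, 90, 40, 85, 54, 74, 7, 34, 45, 64]
  23 vs larger child 90 at index 2, swap → [90, 89, 23, 40, 85, 54, 74, 7, 34, 45, 64]
  23 vs larger child 74 at index 6, swap → [90, 89, 74, 40, 85, 54, 23, 7, 34, 45, 64]
extract-max #2 returns 90:
  remove root 90; move last element 64 to root → [64, 89, 74, 40, 85, 54, 23, 7, 34, 45]
  64 vs larger child 89 at index 1, swap → [89, 64, 74, 40, 85, 54, 23, 7, 34, 45]
  64 vs larger child 85 at index 4, swap → [89, 85, 74, 40, 64, 54, 23, 7, 34, 45]
extract-max #3 returns 89:
  remove root 89; move last element 45 to root → [45, 85, 74, 40, 64, 54, 23, 7, 34]
  45 vs larger child 85 at index 1, swap → [85, 45, 74, 40, 64, 54, 23, 7, 34]
  45 vs larger child 64 at index 4, swap → [85, 64, 74, 40, 45, 54, 23, 7, 34]
extract-max #4 returns 85:
  remove root 85; move last element 34 to root → [34, 64, 74, 40, 45, 54, 23, 7]
  34 vs larger child 74 at index 2, swap → [74, 64, 34, 40, 45, 54, 23, 7]
  34 vs larger child 54 at index 5, swap → [74, 64, 54, 40, 45, 34, 23, 7]
extract-max #5 returns 74:
  remove root 74; move last element 7 to root → [7, 64, 54, 40, 45, 34, 23]
  7 vs larger child 64 at index 1, swap → [64, 7, 54, 40, 45, 34, 23]
  7 vs larger child 45 at index 4, swap → [64, 45, 54, 40, 7, 34, 23]
extract-max #6 returns 64:
  remove root 64; move last element 23 to root → [23, 45, 54, 40, 7, 34]
  23 vs larger child 54 at index 2, swap → [54, 45, 23, 40, 7, 34]
  23 vs only child 34 at index 5, swap → [54, 45, 34, 40, 7, 23]

[54, 45, 34, 40, 7, 23]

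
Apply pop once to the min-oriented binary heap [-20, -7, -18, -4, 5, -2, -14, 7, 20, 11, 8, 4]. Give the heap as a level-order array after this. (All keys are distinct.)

[-18, -7, -14, -4, 5, -2, 4, 7, 20, 11, 8]

remove root -20; move last element 4 to root → [4, -7, -18, -4, 5, -2, -14, 7, 20, 11, 8]
4 vs smaller child -18 at index 2, swap → [-18, -7, 4, -4, 5, -2, -14, 7, 20, 11, 8]
4 vs smaller child -14 at index 6, swap → [-18, -7, -14, -4, 5, -2, 4, 7, 20, 11, 8]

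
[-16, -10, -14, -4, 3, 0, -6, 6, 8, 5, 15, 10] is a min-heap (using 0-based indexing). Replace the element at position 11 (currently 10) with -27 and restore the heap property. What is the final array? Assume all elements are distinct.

[-27, -10, -16, -4, 3, -14, -6, 6, 8, 5, 15, 0]

set index 11 from 10 to -27 → [-16, -10, -14, -4, 3, 0, -6, 6, 8, 5, 15, -27]
-27 < parent 0 at index 5, swap → [-16, -10, -14, -4, 3, -27, -6, 6, 8, 5, 15, 0]
-27 < parent -14 at index 2, swap → [-16, -10, -27, -4, 3, -14, -6, 6, 8, 5, 15, 0]
-27 < parent -16 at index 0, swap → [-27, -10, -16, -4, 3, -14, -6, 6, 8, 5, 15, 0]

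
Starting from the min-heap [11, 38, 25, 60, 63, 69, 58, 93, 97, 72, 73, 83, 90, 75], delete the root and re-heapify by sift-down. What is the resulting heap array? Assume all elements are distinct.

[25, 38, 58, 60, 63, 69, 75, 93, 97, 72, 73, 83, 90]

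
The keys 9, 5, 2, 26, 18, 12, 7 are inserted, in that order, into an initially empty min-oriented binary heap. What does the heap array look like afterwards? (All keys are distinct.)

[2, 9, 5, 26, 18, 12, 7]

Insert 9:
  append 9 at index 0 → [9] (no swap needed)
Insert 5:
  append 5 at index 1 → [9, 5]
  5 < parent 9 at index 0, swap → [5, 9]
Insert 2:
  append 2 at index 2 → [5, 9, 2]
  2 < parent 5 at index 0, swap → [2, 9, 5]
Insert 26:
  append 26 at index 3 → [2, 9, 5, 26] (no swap needed)
Insert 18:
  append 18 at index 4 → [2, 9, 5, 26, 18] (no swap needed)
Insert 12:
  append 12 at index 5 → [2, 9, 5, 26, 18, 12] (no swap needed)
Insert 7:
  append 7 at index 6 → [2, 9, 5, 26, 18, 12, 7] (no swap needed)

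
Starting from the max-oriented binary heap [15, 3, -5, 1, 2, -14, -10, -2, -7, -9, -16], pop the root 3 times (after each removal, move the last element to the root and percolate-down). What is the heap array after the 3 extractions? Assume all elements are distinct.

extract-max #1 returns 15:
  remove root 15; move last element -16 to root → [-16, 3, -5, 1, 2, -14, -10, -2, -7, -9]
  -16 vs larger child 3 at index 1, swap → [3, -16, -5, 1, 2, -14, -10, -2, -7, -9]
  -16 vs larger child 2 at index 4, swap → [3, 2, -5, 1, -16, -14, -10, -2, -7, -9]
  -16 vs only child -9 at index 9, swap → [3, 2, -5, 1, -9, -14, -10, -2, -7, -16]
extract-max #2 returns 3:
  remove root 3; move last element -16 to root → [-16, 2, -5, 1, -9, -14, -10, -2, -7]
  -16 vs larger child 2 at index 1, swap → [2, -16, -5, 1, -9, -14, -10, -2, -7]
  -16 vs larger child 1 at index 3, swap → [2, 1, -5, -16, -9, -14, -10, -2, -7]
  -16 vs larger child -2 at index 7, swap → [2, 1, -5, -2, -9, -14, -10, -16, -7]
extract-max #3 returns 2:
  remove root 2; move last element -7 to root → [-7, 1, -5, -2, -9, -14, -10, -16]
  -7 vs larger child 1 at index 1, swap → [1, -7, -5, -2, -9, -14, -10, -16]
  -7 vs larger child -2 at index 3, swap → [1, -2, -5, -7, -9, -14, -10, -16]

[1, -2, -5, -7, -9, -14, -10, -16]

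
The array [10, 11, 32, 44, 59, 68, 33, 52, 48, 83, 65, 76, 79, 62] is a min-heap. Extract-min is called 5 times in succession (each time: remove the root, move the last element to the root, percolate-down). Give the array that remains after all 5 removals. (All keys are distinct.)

[48, 52, 68, 62, 59, 76, 79, 65, 83]

extract-min #1 returns 10:
  remove root 10; move last element 62 to root → [62, 11, 32, 44, 59, 68, 33, 52, 48, 83, 65, 76, 79]
  62 vs smaller child 11 at index 1, swap → [11, 62, 32, 44, 59, 68, 33, 52, 48, 83, 65, 76, 79]
  62 vs smaller child 44 at index 3, swap → [11, 44, 32, 62, 59, 68, 33, 52, 48, 83, 65, 76, 79]
  62 vs smaller child 48 at index 8, swap → [11, 44, 32, 48, 59, 68, 33, 52, 62, 83, 65, 76, 79]
extract-min #2 returns 11:
  remove root 11; move last element 79 to root → [79, 44, 32, 48, 59, 68, 33, 52, 62, 83, 65, 76]
  79 vs smaller child 32 at index 2, swap → [32, 44, 79, 48, 59, 68, 33, 52, 62, 83, 65, 76]
  79 vs smaller child 33 at index 6, swap → [32, 44, 33, 48, 59, 68, 79, 52, 62, 83, 65, 76]
extract-min #3 returns 32:
  remove root 32; move last element 76 to root → [76, 44, 33, 48, 59, 68, 79, 52, 62, 83, 65]
  76 vs smaller child 33 at index 2, swap → [33, 44, 76, 48, 59, 68, 79, 52, 62, 83, 65]
  76 vs smaller child 68 at index 5, swap → [33, 44, 68, 48, 59, 76, 79, 52, 62, 83, 65]
extract-min #4 returns 33:
  remove root 33; move last element 65 to root → [65, 44, 68, 48, 59, 76, 79, 52, 62, 83]
  65 vs smaller child 44 at index 1, swap → [44, 65, 68, 48, 59, 76, 79, 52, 62, 83]
  65 vs smaller child 48 at index 3, swap → [44, 48, 68, 65, 59, 76, 79, 52, 62, 83]
  65 vs smaller child 52 at index 7, swap → [44, 48, 68, 52, 59, 76, 79, 65, 62, 83]
extract-min #5 returns 44:
  remove root 44; move last element 83 to root → [83, 48, 68, 52, 59, 76, 79, 65, 62]
  83 vs smaller child 48 at index 1, swap → [48, 83, 68, 52, 59, 76, 79, 65, 62]
  83 vs smaller child 52 at index 3, swap → [48, 52, 68, 83, 59, 76, 79, 65, 62]
  83 vs smaller child 62 at index 8, swap → [48, 52, 68, 62, 59, 76, 79, 65, 83]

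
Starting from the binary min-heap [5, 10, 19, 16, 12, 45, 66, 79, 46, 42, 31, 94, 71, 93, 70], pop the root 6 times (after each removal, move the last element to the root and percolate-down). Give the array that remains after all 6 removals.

[42, 46, 45, 71, 70, 94, 66, 79, 93]

extract-min #1 returns 5:
  remove root 5; move last element 70 to root → [70, 10, 19, 16, 12, 45, 66, 79, 46, 42, 31, 94, 71, 93]
  70 vs smaller child 10 at index 1, swap → [10, 70, 19, 16, 12, 45, 66, 79, 46, 42, 31, 94, 71, 93]
  70 vs smaller child 12 at index 4, swap → [10, 12, 19, 16, 70, 45, 66, 79, 46, 42, 31, 94, 71, 93]
  70 vs smaller child 31 at index 10, swap → [10, 12, 19, 16, 31, 45, 66, 79, 46, 42, 70, 94, 71, 93]
extract-min #2 returns 10:
  remove root 10; move last element 93 to root → [93, 12, 19, 16, 31, 45, 66, 79, 46, 42, 70, 94, 71]
  93 vs smaller child 12 at index 1, swap → [12, 93, 19, 16, 31, 45, 66, 79, 46, 42, 70, 94, 71]
  93 vs smaller child 16 at index 3, swap → [12, 16, 19, 93, 31, 45, 66, 79, 46, 42, 70, 94, 71]
  93 vs smaller child 46 at index 8, swap → [12, 16, 19, 46, 31, 45, 66, 79, 93, 42, 70, 94, 71]
extract-min #3 returns 12:
  remove root 12; move last element 71 to root → [71, 16, 19, 46, 31, 45, 66, 79, 93, 42, 70, 94]
  71 vs smaller child 16 at index 1, swap → [16, 71, 19, 46, 31, 45, 66, 79, 93, 42, 70, 94]
  71 vs smaller child 31 at index 4, swap → [16, 31, 19, 46, 71, 45, 66, 79, 93, 42, 70, 94]
  71 vs smaller child 42 at index 9, swap → [16, 31, 19, 46, 42, 45, 66, 79, 93, 71, 70, 94]
extract-min #4 returns 16:
  remove root 16; move last element 94 to root → [94, 31, 19, 46, 42, 45, 66, 79, 93, 71, 70]
  94 vs smaller child 19 at index 2, swap → [19, 31, 94, 46, 42, 45, 66, 79, 93, 71, 70]
  94 vs smaller child 45 at index 5, swap → [19, 31, 45, 46, 42, 94, 66, 79, 93, 71, 70]
extract-min #5 returns 19:
  remove root 19; move last element 70 to root → [70, 31, 45, 46, 42, 94, 66, 79, 93, 71]
  70 vs smaller child 31 at index 1, swap → [31, 70, 45, 46, 42, 94, 66, 79, 93, 71]
  70 vs smaller child 42 at index 4, swap → [31, 42, 45, 46, 70, 94, 66, 79, 93, 71]
extract-min #6 returns 31:
  remove root 31; move last element 71 to root → [71, 42, 45, 46, 70, 94, 66, 79, 93]
  71 vs smaller child 42 at index 1, swap → [42, 71, 45, 46, 70, 94, 66, 79, 93]
  71 vs smaller child 46 at index 3, swap → [42, 46, 45, 71, 70, 94, 66, 79, 93]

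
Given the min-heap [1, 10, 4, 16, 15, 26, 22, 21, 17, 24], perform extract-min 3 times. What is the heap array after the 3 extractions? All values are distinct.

[15, 16, 22, 21, 17, 26, 24]

extract-min #1 returns 1:
  remove root 1; move last element 24 to root → [24, 10, 4, 16, 15, 26, 22, 21, 17]
  24 vs smaller child 4 at index 2, swap → [4, 10, 24, 16, 15, 26, 22, 21, 17]
  24 vs smaller child 22 at index 6, swap → [4, 10, 22, 16, 15, 26, 24, 21, 17]
extract-min #2 returns 4:
  remove root 4; move last element 17 to root → [17, 10, 22, 16, 15, 26, 24, 21]
  17 vs smaller child 10 at index 1, swap → [10, 17, 22, 16, 15, 26, 24, 21]
  17 vs smaller child 15 at index 4, swap → [10, 15, 22, 16, 17, 26, 24, 21]
extract-min #3 returns 10:
  remove root 10; move last element 21 to root → [21, 15, 22, 16, 17, 26, 24]
  21 vs smaller child 15 at index 1, swap → [15, 21, 22, 16, 17, 26, 24]
  21 vs smaller child 16 at index 3, swap → [15, 16, 22, 21, 17, 26, 24]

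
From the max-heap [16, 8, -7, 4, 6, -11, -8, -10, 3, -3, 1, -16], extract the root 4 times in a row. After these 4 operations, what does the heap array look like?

extract-max #1 returns 16:
  remove root 16; move last element -16 to root → [-16, 8, -7, 4, 6, -11, -8, -10, 3, -3, 1]
  -16 vs larger child 8 at index 1, swap → [8, -16, -7, 4, 6, -11, -8, -10, 3, -3, 1]
  -16 vs larger child 6 at index 4, swap → [8, 6, -7, 4, -16, -11, -8, -10, 3, -3, 1]
  -16 vs larger child 1 at index 10, swap → [8, 6, -7, 4, 1, -11, -8, -10, 3, -3, -16]
extract-max #2 returns 8:
  remove root 8; move last element -16 to root → [-16, 6, -7, 4, 1, -11, -8, -10, 3, -3]
  -16 vs larger child 6 at index 1, swap → [6, -16, -7, 4, 1, -11, -8, -10, 3, -3]
  -16 vs larger child 4 at index 3, swap → [6, 4, -7, -16, 1, -11, -8, -10, 3, -3]
  -16 vs larger child 3 at index 8, swap → [6, 4, -7, 3, 1, -11, -8, -10, -16, -3]
extract-max #3 returns 6:
  remove root 6; move last element -3 to root → [-3, 4, -7, 3, 1, -11, -8, -10, -16]
  -3 vs larger child 4 at index 1, swap → [4, -3, -7, 3, 1, -11, -8, -10, -16]
  -3 vs larger child 3 at index 3, swap → [4, 3, -7, -3, 1, -11, -8, -10, -16]
extract-max #4 returns 4:
  remove root 4; move last element -16 to root → [-16, 3, -7, -3, 1, -11, -8, -10]
  -16 vs larger child 3 at index 1, swap → [3, -16, -7, -3, 1, -11, -8, -10]
  -16 vs larger child 1 at index 4, swap → [3, 1, -7, -3, -16, -11, -8, -10]

[3, 1, -7, -3, -16, -11, -8, -10]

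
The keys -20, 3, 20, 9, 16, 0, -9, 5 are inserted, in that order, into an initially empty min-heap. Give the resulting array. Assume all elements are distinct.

Insert -20:
  append -20 at index 0 → [-20] (no swap needed)
Insert 3:
  append 3 at index 1 → [-20, 3] (no swap needed)
Insert 20:
  append 20 at index 2 → [-20, 3, 20] (no swap needed)
Insert 9:
  append 9 at index 3 → [-20, 3, 20, 9] (no swap needed)
Insert 16:
  append 16 at index 4 → [-20, 3, 20, 9, 16] (no swap needed)
Insert 0:
  append 0 at index 5 → [-20, 3, 20, 9, 16, 0]
  0 < parent 20 at index 2, swap → [-20, 3, 0, 9, 16, 20]
Insert -9:
  append -9 at index 6 → [-20, 3, 0, 9, 16, 20, -9]
  -9 < parent 0 at index 2, swap → [-20, 3, -9, 9, 16, 20, 0]
Insert 5:
  append 5 at index 7 → [-20, 3, -9, 9, 16, 20, 0, 5]
  5 < parent 9 at index 3, swap → [-20, 3, -9, 5, 16, 20, 0, 9]

[-20, 3, -9, 5, 16, 20, 0, 9]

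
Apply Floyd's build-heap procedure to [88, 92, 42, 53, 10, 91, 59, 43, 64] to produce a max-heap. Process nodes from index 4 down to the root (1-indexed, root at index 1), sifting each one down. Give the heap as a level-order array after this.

[92, 88, 91, 64, 10, 42, 59, 43, 53]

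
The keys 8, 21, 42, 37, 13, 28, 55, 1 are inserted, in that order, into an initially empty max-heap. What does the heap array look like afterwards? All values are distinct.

[55, 37, 42, 8, 13, 21, 28, 1]

Insert 8:
  append 8 at index 0 → [8] (no swap needed)
Insert 21:
  append 21 at index 1 → [8, 21]
  21 > parent 8 at index 0, swap → [21, 8]
Insert 42:
  append 42 at index 2 → [21, 8, 42]
  42 > parent 21 at index 0, swap → [42, 8, 21]
Insert 37:
  append 37 at index 3 → [42, 8, 21, 37]
  37 > parent 8 at index 1, swap → [42, 37, 21, 8]
Insert 13:
  append 13 at index 4 → [42, 37, 21, 8, 13] (no swap needed)
Insert 28:
  append 28 at index 5 → [42, 37, 21, 8, 13, 28]
  28 > parent 21 at index 2, swap → [42, 37, 28, 8, 13, 21]
Insert 55:
  append 55 at index 6 → [42, 37, 28, 8, 13, 21, 55]
  55 > parent 28 at index 2, swap → [42, 37, 55, 8, 13, 21, 28]
  55 > parent 42 at index 0, swap → [55, 37, 42, 8, 13, 21, 28]
Insert 1:
  append 1 at index 7 → [55, 37, 42, 8, 13, 21, 28, 1] (no swap needed)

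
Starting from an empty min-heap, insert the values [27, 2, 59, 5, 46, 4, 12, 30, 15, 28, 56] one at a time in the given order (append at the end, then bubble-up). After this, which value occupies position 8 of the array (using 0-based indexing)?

Insert 27:
  append 27 at index 0 → [27] (no swap needed)
Insert 2:
  append 2 at index 1 → [27, 2]
  2 < parent 27 at index 0, swap → [2, 27]
Insert 59:
  append 59 at index 2 → [2, 27, 59] (no swap needed)
Insert 5:
  append 5 at index 3 → [2, 27, 59, 5]
  5 < parent 27 at index 1, swap → [2, 5, 59, 27]
Insert 46:
  append 46 at index 4 → [2, 5, 59, 27, 46] (no swap needed)
Insert 4:
  append 4 at index 5 → [2, 5, 59, 27, 46, 4]
  4 < parent 59 at index 2, swap → [2, 5, 4, 27, 46, 59]
Insert 12:
  append 12 at index 6 → [2, 5, 4, 27, 46, 59, 12] (no swap needed)
Insert 30:
  append 30 at index 7 → [2, 5, 4, 27, 46, 59, 12, 30] (no swap needed)
Insert 15:
  append 15 at index 8 → [2, 5, 4, 27, 46, 59, 12, 30, 15]
  15 < parent 27 at index 3, swap → [2, 5, 4, 15, 46, 59, 12, 30, 27]
Insert 28:
  append 28 at index 9 → [2, 5, 4, 15, 46, 59, 12, 30, 27, 28]
  28 < parent 46 at index 4, swap → [2, 5, 4, 15, 28, 59, 12, 30, 27, 46]
Insert 56:
  append 56 at index 10 → [2, 5, 4, 15, 28, 59, 12, 30, 27, 46, 56] (no swap needed)
resulting array: [2, 5, 4, 15, 28, 59, 12, 30, 27, 46, 56]

27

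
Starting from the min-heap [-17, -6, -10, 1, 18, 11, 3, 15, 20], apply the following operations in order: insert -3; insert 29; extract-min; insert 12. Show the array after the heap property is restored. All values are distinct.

insert -3:
  append -3 at index 9 → [-17, -6, -10, 1, 18, 11, 3, 15, 20, -3]
  -3 < parent 18 at index 4, swap → [-17, -6, -10, 1, -3, 11, 3, 15, 20, 18]
insert 29:
  append 29 at index 10 → [-17, -6, -10, 1, -3, 11, 3, 15, 20, 18, 29] (no swap needed)
extract-min → returns -17:
  remove root -17; move last element 29 to root → [29, -6, -10, 1, -3, 11, 3, 15, 20, 18]
  29 vs smaller child -10 at index 2, swap → [-10, -6, 29, 1, -3, 11, 3, 15, 20, 18]
  29 vs smaller child 3 at index 6, swap → [-10, -6, 3, 1, -3, 11, 29, 15, 20, 18]
insert 12:
  append 12 at index 10 → [-10, -6, 3, 1, -3, 11, 29, 15, 20, 18, 12] (no swap needed)

[-10, -6, 3, 1, -3, 11, 29, 15, 20, 18, 12]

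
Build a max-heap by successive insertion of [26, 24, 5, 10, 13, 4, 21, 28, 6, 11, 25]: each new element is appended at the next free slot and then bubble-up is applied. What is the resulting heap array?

[28, 26, 21, 24, 25, 4, 5, 10, 6, 11, 13]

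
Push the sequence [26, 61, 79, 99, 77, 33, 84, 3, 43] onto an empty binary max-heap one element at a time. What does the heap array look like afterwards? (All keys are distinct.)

[99, 79, 84, 43, 77, 33, 61, 3, 26]

Insert 26:
  append 26 at index 0 → [26] (no swap needed)
Insert 61:
  append 61 at index 1 → [26, 61]
  61 > parent 26 at index 0, swap → [61, 26]
Insert 79:
  append 79 at index 2 → [61, 26, 79]
  79 > parent 61 at index 0, swap → [79, 26, 61]
Insert 99:
  append 99 at index 3 → [79, 26, 61, 99]
  99 > parent 26 at index 1, swap → [79, 99, 61, 26]
  99 > parent 79 at index 0, swap → [99, 79, 61, 26]
Insert 77:
  append 77 at index 4 → [99, 79, 61, 26, 77] (no swap needed)
Insert 33:
  append 33 at index 5 → [99, 79, 61, 26, 77, 33] (no swap needed)
Insert 84:
  append 84 at index 6 → [99, 79, 61, 26, 77, 33, 84]
  84 > parent 61 at index 2, swap → [99, 79, 84, 26, 77, 33, 61]
Insert 3:
  append 3 at index 7 → [99, 79, 84, 26, 77, 33, 61, 3] (no swap needed)
Insert 43:
  append 43 at index 8 → [99, 79, 84, 26, 77, 33, 61, 3, 43]
  43 > parent 26 at index 3, swap → [99, 79, 84, 43, 77, 33, 61, 3, 26]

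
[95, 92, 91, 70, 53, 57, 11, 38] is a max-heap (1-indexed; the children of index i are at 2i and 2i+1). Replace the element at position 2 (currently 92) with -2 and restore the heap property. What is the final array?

[95, 70, 91, 38, 53, 57, 11, -2]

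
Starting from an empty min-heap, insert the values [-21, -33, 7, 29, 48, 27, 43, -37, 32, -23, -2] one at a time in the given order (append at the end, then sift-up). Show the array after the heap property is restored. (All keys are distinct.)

[-37, -33, 7, -21, -23, 27, 43, 29, 32, 48, -2]

Insert -21:
  append -21 at index 0 → [-21] (no swap needed)
Insert -33:
  append -33 at index 1 → [-21, -33]
  -33 < parent -21 at index 0, swap → [-33, -21]
Insert 7:
  append 7 at index 2 → [-33, -21, 7] (no swap needed)
Insert 29:
  append 29 at index 3 → [-33, -21, 7, 29] (no swap needed)
Insert 48:
  append 48 at index 4 → [-33, -21, 7, 29, 48] (no swap needed)
Insert 27:
  append 27 at index 5 → [-33, -21, 7, 29, 48, 27] (no swap needed)
Insert 43:
  append 43 at index 6 → [-33, -21, 7, 29, 48, 27, 43] (no swap needed)
Insert -37:
  append -37 at index 7 → [-33, -21, 7, 29, 48, 27, 43, -37]
  -37 < parent 29 at index 3, swap → [-33, -21, 7, -37, 48, 27, 43, 29]
  -37 < parent -21 at index 1, swap → [-33, -37, 7, -21, 48, 27, 43, 29]
  -37 < parent -33 at index 0, swap → [-37, -33, 7, -21, 48, 27, 43, 29]
Insert 32:
  append 32 at index 8 → [-37, -33, 7, -21, 48, 27, 43, 29, 32] (no swap needed)
Insert -23:
  append -23 at index 9 → [-37, -33, 7, -21, 48, 27, 43, 29, 32, -23]
  -23 < parent 48 at index 4, swap → [-37, -33, 7, -21, -23, 27, 43, 29, 32, 48]
Insert -2:
  append -2 at index 10 → [-37, -33, 7, -21, -23, 27, 43, 29, 32, 48, -2] (no swap needed)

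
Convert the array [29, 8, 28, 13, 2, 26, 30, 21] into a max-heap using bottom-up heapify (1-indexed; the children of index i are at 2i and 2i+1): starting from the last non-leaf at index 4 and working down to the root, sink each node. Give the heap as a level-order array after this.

[30, 21, 29, 13, 2, 26, 28, 8]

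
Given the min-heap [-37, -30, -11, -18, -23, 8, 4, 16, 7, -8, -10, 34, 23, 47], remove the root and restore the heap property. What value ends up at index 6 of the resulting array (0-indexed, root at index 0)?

4

remove root -37; move last element 47 to root → [47, -30, -11, -18, -23, 8, 4, 16, 7, -8, -10, 34, 23]
47 vs smaller child -30 at index 1, swap → [-30, 47, -11, -18, -23, 8, 4, 16, 7, -8, -10, 34, 23]
47 vs smaller child -23 at index 4, swap → [-30, -23, -11, -18, 47, 8, 4, 16, 7, -8, -10, 34, 23]
47 vs smaller child -10 at index 10, swap → [-30, -23, -11, -18, -10, 8, 4, 16, 7, -8, 47, 34, 23]
resulting array: [-30, -23, -11, -18, -10, 8, 4, 16, 7, -8, 47, 34, 23]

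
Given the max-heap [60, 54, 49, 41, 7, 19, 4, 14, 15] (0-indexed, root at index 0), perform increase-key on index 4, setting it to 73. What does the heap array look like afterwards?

[73, 60, 49, 41, 54, 19, 4, 14, 15]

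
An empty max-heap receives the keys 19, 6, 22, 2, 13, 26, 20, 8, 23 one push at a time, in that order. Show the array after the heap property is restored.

Insert 19:
  append 19 at index 0 → [19] (no swap needed)
Insert 6:
  append 6 at index 1 → [19, 6] (no swap needed)
Insert 22:
  append 22 at index 2 → [19, 6, 22]
  22 > parent 19 at index 0, swap → [22, 6, 19]
Insert 2:
  append 2 at index 3 → [22, 6, 19, 2] (no swap needed)
Insert 13:
  append 13 at index 4 → [22, 6, 19, 2, 13]
  13 > parent 6 at index 1, swap → [22, 13, 19, 2, 6]
Insert 26:
  append 26 at index 5 → [22, 13, 19, 2, 6, 26]
  26 > parent 19 at index 2, swap → [22, 13, 26, 2, 6, 19]
  26 > parent 22 at index 0, swap → [26, 13, 22, 2, 6, 19]
Insert 20:
  append 20 at index 6 → [26, 13, 22, 2, 6, 19, 20] (no swap needed)
Insert 8:
  append 8 at index 7 → [26, 13, 22, 2, 6, 19, 20, 8]
  8 > parent 2 at index 3, swap → [26, 13, 22, 8, 6, 19, 20, 2]
Insert 23:
  append 23 at index 8 → [26, 13, 22, 8, 6, 19, 20, 2, 23]
  23 > parent 8 at index 3, swap → [26, 13, 22, 23, 6, 19, 20, 2, 8]
  23 > parent 13 at index 1, swap → [26, 23, 22, 13, 6, 19, 20, 2, 8]

[26, 23, 22, 13, 6, 19, 20, 2, 8]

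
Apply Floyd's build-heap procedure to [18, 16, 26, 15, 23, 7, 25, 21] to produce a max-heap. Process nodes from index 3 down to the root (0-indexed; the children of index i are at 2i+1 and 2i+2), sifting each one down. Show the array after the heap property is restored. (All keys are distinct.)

[26, 23, 25, 21, 16, 7, 18, 15]

sift down from index 3:
  15 vs only child 21 at index 7, swap → [18, 16, 26, 21, 23, 7, 25, 15]
sift down from index 2: already satisfies heap property
sift down from index 1:
  16 vs larger child 23 at index 4, swap → [18, 23, 26, 21, 16, 7, 25, 15]
sift down from index 0:
  18 vs larger child 26 at index 2, swap → [26, 23, 18, 21, 16, 7, 25, 15]
  18 vs larger child 25 at index 6, swap → [26, 23, 25, 21, 16, 7, 18, 15]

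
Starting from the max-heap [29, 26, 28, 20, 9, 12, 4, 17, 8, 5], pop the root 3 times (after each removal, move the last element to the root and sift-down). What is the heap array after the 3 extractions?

extract-max #1 returns 29:
  remove root 29; move last element 5 to root → [5, 26, 28, 20, 9, 12, 4, 17, 8]
  5 vs larger child 28 at index 2, swap → [28, 26, 5, 20, 9, 12, 4, 17, 8]
  5 vs larger child 12 at index 5, swap → [28, 26, 12, 20, 9, 5, 4, 17, 8]
extract-max #2 returns 28:
  remove root 28; move last element 8 to root → [8, 26, 12, 20, 9, 5, 4, 17]
  8 vs larger child 26 at index 1, swap → [26, 8, 12, 20, 9, 5, 4, 17]
  8 vs larger child 20 at index 3, swap → [26, 20, 12, 8, 9, 5, 4, 17]
  8 vs only child 17 at index 7, swap → [26, 20, 12, 17, 9, 5, 4, 8]
extract-max #3 returns 26:
  remove root 26; move last element 8 to root → [8, 20, 12, 17, 9, 5, 4]
  8 vs larger child 20 at index 1, swap → [20, 8, 12, 17, 9, 5, 4]
  8 vs larger child 17 at index 3, swap → [20, 17, 12, 8, 9, 5, 4]

[20, 17, 12, 8, 9, 5, 4]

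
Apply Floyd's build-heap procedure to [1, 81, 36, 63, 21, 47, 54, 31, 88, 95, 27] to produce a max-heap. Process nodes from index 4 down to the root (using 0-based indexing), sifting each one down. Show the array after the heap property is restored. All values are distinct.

sift down from index 4:
  21 vs larger child 95 at index 9, swap → [1, 81, 36, 63, 95, 47, 54, 31, 88, 21, 27]
sift down from index 3:
  63 vs larger child 88 at index 8, swap → [1, 81, 36, 88, 95, 47, 54, 31, 63, 21, 27]
sift down from index 2:
  36 vs larger child 54 at index 6, swap → [1, 81, 54, 88, 95, 47, 36, 31, 63, 21, 27]
sift down from index 1:
  81 vs larger child 95 at index 4, swap → [1, 95, 54, 88, 81, 47, 36, 31, 63, 21, 27]
sift down from index 0:
  1 vs larger child 95 at index 1, swap → [95, 1, 54, 88, 81, 47, 36, 31, 63, 21, 27]
  1 vs larger child 88 at index 3, swap → [95, 88, 54, 1, 81, 47, 36, 31, 63, 21, 27]
  1 vs larger child 63 at index 8, swap → [95, 88, 54, 63, 81, 47, 36, 31, 1, 21, 27]

[95, 88, 54, 63, 81, 47, 36, 31, 1, 21, 27]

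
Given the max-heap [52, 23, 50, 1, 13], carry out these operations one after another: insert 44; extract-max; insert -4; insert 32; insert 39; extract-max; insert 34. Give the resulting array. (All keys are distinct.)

[44, 39, 32, 34, 13, -4, 1, 23]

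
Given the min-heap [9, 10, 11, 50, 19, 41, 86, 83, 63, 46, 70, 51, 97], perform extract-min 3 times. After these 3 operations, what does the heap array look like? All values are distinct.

[19, 46, 41, 50, 70, 51, 86, 83, 63, 97]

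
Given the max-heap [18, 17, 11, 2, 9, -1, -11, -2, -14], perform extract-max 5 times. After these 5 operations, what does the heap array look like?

[-1, -2, -14, -11]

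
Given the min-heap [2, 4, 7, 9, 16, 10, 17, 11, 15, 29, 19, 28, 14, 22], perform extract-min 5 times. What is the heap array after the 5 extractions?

extract-min #1 returns 2:
  remove root 2; move last element 22 to root → [22, 4, 7, 9, 16, 10, 17, 11, 15, 29, 19, 28, 14]
  22 vs smaller child 4 at index 1, swap → [4, 22, 7, 9, 16, 10, 17, 11, 15, 29, 19, 28, 14]
  22 vs smaller child 9 at index 3, swap → [4, 9, 7, 22, 16, 10, 17, 11, 15, 29, 19, 28, 14]
  22 vs smaller child 11 at index 7, swap → [4, 9, 7, 11, 16, 10, 17, 22, 15, 29, 19, 28, 14]
extract-min #2 returns 4:
  remove root 4; move last element 14 to root → [14, 9, 7, 11, 16, 10, 17, 22, 15, 29, 19, 28]
  14 vs smaller child 7 at index 2, swap → [7, 9, 14, 11, 16, 10, 17, 22, 15, 29, 19, 28]
  14 vs smaller child 10 at index 5, swap → [7, 9, 10, 11, 16, 14, 17, 22, 15, 29, 19, 28]
extract-min #3 returns 7:
  remove root 7; move last element 28 to root → [28, 9, 10, 11, 16, 14, 17, 22, 15, 29, 19]
  28 vs smaller child 9 at index 1, swap → [9, 28, 10, 11, 16, 14, 17, 22, 15, 29, 19]
  28 vs smaller child 11 at index 3, swap → [9, 11, 10, 28, 16, 14, 17, 22, 15, 29, 19]
  28 vs smaller child 15 at index 8, swap → [9, 11, 10, 15, 16, 14, 17, 22, 28, 29, 19]
extract-min #4 returns 9:
  remove root 9; move last element 19 to root → [19, 11, 10, 15, 16, 14, 17, 22, 28, 29]
  19 vs smaller child 10 at index 2, swap → [10, 11, 19, 15, 16, 14, 17, 22, 28, 29]
  19 vs smaller child 14 at index 5, swap → [10, 11, 14, 15, 16, 19, 17, 22, 28, 29]
extract-min #5 returns 10:
  remove root 10; move last element 29 to root → [29, 11, 14, 15, 16, 19, 17, 22, 28]
  29 vs smaller child 11 at index 1, swap → [11, 29, 14, 15, 16, 19, 17, 22, 28]
  29 vs smaller child 15 at index 3, swap → [11, 15, 14, 29, 16, 19, 17, 22, 28]
  29 vs smaller child 22 at index 7, swap → [11, 15, 14, 22, 16, 19, 17, 29, 28]

[11, 15, 14, 22, 16, 19, 17, 29, 28]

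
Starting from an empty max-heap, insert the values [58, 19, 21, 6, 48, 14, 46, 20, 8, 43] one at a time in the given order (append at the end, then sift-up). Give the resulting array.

Insert 58:
  append 58 at index 0 → [58] (no swap needed)
Insert 19:
  append 19 at index 1 → [58, 19] (no swap needed)
Insert 21:
  append 21 at index 2 → [58, 19, 21] (no swap needed)
Insert 6:
  append 6 at index 3 → [58, 19, 21, 6] (no swap needed)
Insert 48:
  append 48 at index 4 → [58, 19, 21, 6, 48]
  48 > parent 19 at index 1, swap → [58, 48, 21, 6, 19]
Insert 14:
  append 14 at index 5 → [58, 48, 21, 6, 19, 14] (no swap needed)
Insert 46:
  append 46 at index 6 → [58, 48, 21, 6, 19, 14, 46]
  46 > parent 21 at index 2, swap → [58, 48, 46, 6, 19, 14, 21]
Insert 20:
  append 20 at index 7 → [58, 48, 46, 6, 19, 14, 21, 20]
  20 > parent 6 at index 3, swap → [58, 48, 46, 20, 19, 14, 21, 6]
Insert 8:
  append 8 at index 8 → [58, 48, 46, 20, 19, 14, 21, 6, 8] (no swap needed)
Insert 43:
  append 43 at index 9 → [58, 48, 46, 20, 19, 14, 21, 6, 8, 43]
  43 > parent 19 at index 4, swap → [58, 48, 46, 20, 43, 14, 21, 6, 8, 19]

[58, 48, 46, 20, 43, 14, 21, 6, 8, 19]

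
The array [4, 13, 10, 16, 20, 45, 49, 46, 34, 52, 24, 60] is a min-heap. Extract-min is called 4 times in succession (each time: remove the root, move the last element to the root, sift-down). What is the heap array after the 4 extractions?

[20, 24, 45, 34, 52, 60, 49, 46]

extract-min #1 returns 4:
  remove root 4; move last element 60 to root → [60, 13, 10, 16, 20, 45, 49, 46, 34, 52, 24]
  60 vs smaller child 10 at index 2, swap → [10, 13, 60, 16, 20, 45, 49, 46, 34, 52, 24]
  60 vs smaller child 45 at index 5, swap → [10, 13, 45, 16, 20, 60, 49, 46, 34, 52, 24]
extract-min #2 returns 10:
  remove root 10; move last element 24 to root → [24, 13, 45, 16, 20, 60, 49, 46, 34, 52]
  24 vs smaller child 13 at index 1, swap → [13, 24, 45, 16, 20, 60, 49, 46, 34, 52]
  24 vs smaller child 16 at index 3, swap → [13, 16, 45, 24, 20, 60, 49, 46, 34, 52]
extract-min #3 returns 13:
  remove root 13; move last element 52 to root → [52, 16, 45, 24, 20, 60, 49, 46, 34]
  52 vs smaller child 16 at index 1, swap → [16, 52, 45, 24, 20, 60, 49, 46, 34]
  52 vs smaller child 20 at index 4, swap → [16, 20, 45, 24, 52, 60, 49, 46, 34]
extract-min #4 returns 16:
  remove root 16; move last element 34 to root → [34, 20, 45, 24, 52, 60, 49, 46]
  34 vs smaller child 20 at index 1, swap → [20, 34, 45, 24, 52, 60, 49, 46]
  34 vs smaller child 24 at index 3, swap → [20, 24, 45, 34, 52, 60, 49, 46]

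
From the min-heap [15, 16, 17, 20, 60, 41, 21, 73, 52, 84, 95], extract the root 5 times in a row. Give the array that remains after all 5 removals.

[41, 52, 84, 73, 60, 95]

extract-min #1 returns 15:
  remove root 15; move last element 95 to root → [95, 16, 17, 20, 60, 41, 21, 73, 52, 84]
  95 vs smaller child 16 at index 1, swap → [16, 95, 17, 20, 60, 41, 21, 73, 52, 84]
  95 vs smaller child 20 at index 3, swap → [16, 20, 17, 95, 60, 41, 21, 73, 52, 84]
  95 vs smaller child 52 at index 8, swap → [16, 20, 17, 52, 60, 41, 21, 73, 95, 84]
extract-min #2 returns 16:
  remove root 16; move last element 84 to root → [84, 20, 17, 52, 60, 41, 21, 73, 95]
  84 vs smaller child 17 at index 2, swap → [17, 20, 84, 52, 60, 41, 21, 73, 95]
  84 vs smaller child 21 at index 6, swap → [17, 20, 21, 52, 60, 41, 84, 73, 95]
extract-min #3 returns 17:
  remove root 17; move last element 95 to root → [95, 20, 21, 52, 60, 41, 84, 73]
  95 vs smaller child 20 at index 1, swap → [20, 95, 21, 52, 60, 41, 84, 73]
  95 vs smaller child 52 at index 3, swap → [20, 52, 21, 95, 60, 41, 84, 73]
  95 vs only child 73 at index 7, swap → [20, 52, 21, 73, 60, 41, 84, 95]
extract-min #4 returns 20:
  remove root 20; move last element 95 to root → [95, 52, 21, 73, 60, 41, 84]
  95 vs smaller child 21 at index 2, swap → [21, 52, 95, 73, 60, 41, 84]
  95 vs smaller child 41 at index 5, swap → [21, 52, 41, 73, 60, 95, 84]
extract-min #5 returns 21:
  remove root 21; move last element 84 to root → [84, 52, 41, 73, 60, 95]
  84 vs smaller child 41 at index 2, swap → [41, 52, 84, 73, 60, 95]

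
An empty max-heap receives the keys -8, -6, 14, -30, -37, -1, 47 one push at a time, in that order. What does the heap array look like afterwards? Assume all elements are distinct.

[47, -8, 14, -30, -37, -6, -1]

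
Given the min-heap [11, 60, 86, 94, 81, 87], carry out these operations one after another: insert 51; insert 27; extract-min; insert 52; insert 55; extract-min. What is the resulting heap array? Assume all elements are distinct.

insert 51:
  append 51 at index 6 → [11, 60, 86, 94, 81, 87, 51]
  51 < parent 86 at index 2, swap → [11, 60, 51, 94, 81, 87, 86]
insert 27:
  append 27 at index 7 → [11, 60, 51, 94, 81, 87, 86, 27]
  27 < parent 94 at index 3, swap → [11, 60, 51, 27, 81, 87, 86, 94]
  27 < parent 60 at index 1, swap → [11, 27, 51, 60, 81, 87, 86, 94]
extract-min → returns 11:
  remove root 11; move last element 94 to root → [94, 27, 51, 60, 81, 87, 86]
  94 vs smaller child 27 at index 1, swap → [27, 94, 51, 60, 81, 87, 86]
  94 vs smaller child 60 at index 3, swap → [27, 60, 51, 94, 81, 87, 86]
insert 52:
  append 52 at index 7 → [27, 60, 51, 94, 81, 87, 86, 52]
  52 < parent 94 at index 3, swap → [27, 60, 51, 52, 81, 87, 86, 94]
  52 < parent 60 at index 1, swap → [27, 52, 51, 60, 81, 87, 86, 94]
insert 55:
  append 55 at index 8 → [27, 52, 51, 60, 81, 87, 86, 94, 55]
  55 < parent 60 at index 3, swap → [27, 52, 51, 55, 81, 87, 86, 94, 60]
extract-min → returns 27:
  remove root 27; move last element 60 to root → [60, 52, 51, 55, 81, 87, 86, 94]
  60 vs smaller child 51 at index 2, swap → [51, 52, 60, 55, 81, 87, 86, 94]

[51, 52, 60, 55, 81, 87, 86, 94]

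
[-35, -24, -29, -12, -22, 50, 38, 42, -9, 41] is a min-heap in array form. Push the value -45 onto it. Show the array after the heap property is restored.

append -45 at index 10 → [-35, -24, -29, -12, -22, 50, 38, 42, -9, 41, -45]
-45 < parent -22 at index 4, swap → [-35, -24, -29, -12, -45, 50, 38, 42, -9, 41, -22]
-45 < parent -24 at index 1, swap → [-35, -45, -29, -12, -24, 50, 38, 42, -9, 41, -22]
-45 < parent -35 at index 0, swap → [-45, -35, -29, -12, -24, 50, 38, 42, -9, 41, -22]

[-45, -35, -29, -12, -24, 50, 38, 42, -9, 41, -22]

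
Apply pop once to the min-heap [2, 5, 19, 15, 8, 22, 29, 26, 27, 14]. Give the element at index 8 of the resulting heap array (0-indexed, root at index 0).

27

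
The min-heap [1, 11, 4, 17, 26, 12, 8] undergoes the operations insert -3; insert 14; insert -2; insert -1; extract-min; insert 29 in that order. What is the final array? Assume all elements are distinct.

insert -3:
  append -3 at index 7 → [1, 11, 4, 17, 26, 12, 8, -3]
  -3 < parent 17 at index 3, swap → [1, 11, 4, -3, 26, 12, 8, 17]
  -3 < parent 11 at index 1, swap → [1, -3, 4, 11, 26, 12, 8, 17]
  -3 < parent 1 at index 0, swap → [-3, 1, 4, 11, 26, 12, 8, 17]
insert 14:
  append 14 at index 8 → [-3, 1, 4, 11, 26, 12, 8, 17, 14] (no swap needed)
insert -2:
  append -2 at index 9 → [-3, 1, 4, 11, 26, 12, 8, 17, 14, -2]
  -2 < parent 26 at index 4, swap → [-3, 1, 4, 11, -2, 12, 8, 17, 14, 26]
  -2 < parent 1 at index 1, swap → [-3, -2, 4, 11, 1, 12, 8, 17, 14, 26]
insert -1:
  append -1 at index 10 → [-3, -2, 4, 11, 1, 12, 8, 17, 14, 26, -1]
  -1 < parent 1 at index 4, swap → [-3, -2, 4, 11, -1, 12, 8, 17, 14, 26, 1]
extract-min → returns -3:
  remove root -3; move last element 1 to root → [1, -2, 4, 11, -1, 12, 8, 17, 14, 26]
  1 vs smaller child -2 at index 1, swap → [-2, 1, 4, 11, -1, 12, 8, 17, 14, 26]
  1 vs smaller child -1 at index 4, swap → [-2, -1, 4, 11, 1, 12, 8, 17, 14, 26]
insert 29:
  append 29 at index 10 → [-2, -1, 4, 11, 1, 12, 8, 17, 14, 26, 29] (no swap needed)

[-2, -1, 4, 11, 1, 12, 8, 17, 14, 26, 29]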